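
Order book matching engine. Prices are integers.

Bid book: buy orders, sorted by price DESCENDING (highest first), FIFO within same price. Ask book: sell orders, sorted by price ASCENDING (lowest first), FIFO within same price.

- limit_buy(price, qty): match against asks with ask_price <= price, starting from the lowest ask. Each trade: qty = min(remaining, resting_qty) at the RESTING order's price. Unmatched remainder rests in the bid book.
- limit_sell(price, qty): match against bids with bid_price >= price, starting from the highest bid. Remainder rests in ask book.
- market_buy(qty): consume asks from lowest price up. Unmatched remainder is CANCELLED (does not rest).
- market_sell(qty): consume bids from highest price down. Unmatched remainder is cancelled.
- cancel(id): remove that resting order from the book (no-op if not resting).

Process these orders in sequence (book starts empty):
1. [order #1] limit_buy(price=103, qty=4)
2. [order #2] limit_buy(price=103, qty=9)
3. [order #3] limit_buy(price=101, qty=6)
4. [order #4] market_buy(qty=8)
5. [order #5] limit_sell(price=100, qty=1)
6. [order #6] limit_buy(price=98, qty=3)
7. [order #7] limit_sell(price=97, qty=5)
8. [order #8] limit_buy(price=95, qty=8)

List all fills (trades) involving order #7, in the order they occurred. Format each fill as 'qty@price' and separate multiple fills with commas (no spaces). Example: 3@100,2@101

Answer: 3@103,2@103

Derivation:
After op 1 [order #1] limit_buy(price=103, qty=4): fills=none; bids=[#1:4@103] asks=[-]
After op 2 [order #2] limit_buy(price=103, qty=9): fills=none; bids=[#1:4@103 #2:9@103] asks=[-]
After op 3 [order #3] limit_buy(price=101, qty=6): fills=none; bids=[#1:4@103 #2:9@103 #3:6@101] asks=[-]
After op 4 [order #4] market_buy(qty=8): fills=none; bids=[#1:4@103 #2:9@103 #3:6@101] asks=[-]
After op 5 [order #5] limit_sell(price=100, qty=1): fills=#1x#5:1@103; bids=[#1:3@103 #2:9@103 #3:6@101] asks=[-]
After op 6 [order #6] limit_buy(price=98, qty=3): fills=none; bids=[#1:3@103 #2:9@103 #3:6@101 #6:3@98] asks=[-]
After op 7 [order #7] limit_sell(price=97, qty=5): fills=#1x#7:3@103 #2x#7:2@103; bids=[#2:7@103 #3:6@101 #6:3@98] asks=[-]
After op 8 [order #8] limit_buy(price=95, qty=8): fills=none; bids=[#2:7@103 #3:6@101 #6:3@98 #8:8@95] asks=[-]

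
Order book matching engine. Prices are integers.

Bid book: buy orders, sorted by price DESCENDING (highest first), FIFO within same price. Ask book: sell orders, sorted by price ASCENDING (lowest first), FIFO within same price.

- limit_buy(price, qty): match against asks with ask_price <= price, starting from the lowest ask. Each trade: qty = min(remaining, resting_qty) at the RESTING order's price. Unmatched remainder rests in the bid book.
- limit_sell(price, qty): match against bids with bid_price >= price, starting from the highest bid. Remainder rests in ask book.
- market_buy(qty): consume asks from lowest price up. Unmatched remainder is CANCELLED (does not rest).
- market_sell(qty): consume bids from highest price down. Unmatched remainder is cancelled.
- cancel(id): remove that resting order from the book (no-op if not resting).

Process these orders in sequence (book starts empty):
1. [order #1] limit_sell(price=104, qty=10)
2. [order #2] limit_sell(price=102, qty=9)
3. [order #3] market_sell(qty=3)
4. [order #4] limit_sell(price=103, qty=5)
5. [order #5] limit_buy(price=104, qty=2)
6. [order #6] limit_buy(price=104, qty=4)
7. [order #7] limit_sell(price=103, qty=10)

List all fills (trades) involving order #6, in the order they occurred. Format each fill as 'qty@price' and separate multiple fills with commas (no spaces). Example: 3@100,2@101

Answer: 4@102

Derivation:
After op 1 [order #1] limit_sell(price=104, qty=10): fills=none; bids=[-] asks=[#1:10@104]
After op 2 [order #2] limit_sell(price=102, qty=9): fills=none; bids=[-] asks=[#2:9@102 #1:10@104]
After op 3 [order #3] market_sell(qty=3): fills=none; bids=[-] asks=[#2:9@102 #1:10@104]
After op 4 [order #4] limit_sell(price=103, qty=5): fills=none; bids=[-] asks=[#2:9@102 #4:5@103 #1:10@104]
After op 5 [order #5] limit_buy(price=104, qty=2): fills=#5x#2:2@102; bids=[-] asks=[#2:7@102 #4:5@103 #1:10@104]
After op 6 [order #6] limit_buy(price=104, qty=4): fills=#6x#2:4@102; bids=[-] asks=[#2:3@102 #4:5@103 #1:10@104]
After op 7 [order #7] limit_sell(price=103, qty=10): fills=none; bids=[-] asks=[#2:3@102 #4:5@103 #7:10@103 #1:10@104]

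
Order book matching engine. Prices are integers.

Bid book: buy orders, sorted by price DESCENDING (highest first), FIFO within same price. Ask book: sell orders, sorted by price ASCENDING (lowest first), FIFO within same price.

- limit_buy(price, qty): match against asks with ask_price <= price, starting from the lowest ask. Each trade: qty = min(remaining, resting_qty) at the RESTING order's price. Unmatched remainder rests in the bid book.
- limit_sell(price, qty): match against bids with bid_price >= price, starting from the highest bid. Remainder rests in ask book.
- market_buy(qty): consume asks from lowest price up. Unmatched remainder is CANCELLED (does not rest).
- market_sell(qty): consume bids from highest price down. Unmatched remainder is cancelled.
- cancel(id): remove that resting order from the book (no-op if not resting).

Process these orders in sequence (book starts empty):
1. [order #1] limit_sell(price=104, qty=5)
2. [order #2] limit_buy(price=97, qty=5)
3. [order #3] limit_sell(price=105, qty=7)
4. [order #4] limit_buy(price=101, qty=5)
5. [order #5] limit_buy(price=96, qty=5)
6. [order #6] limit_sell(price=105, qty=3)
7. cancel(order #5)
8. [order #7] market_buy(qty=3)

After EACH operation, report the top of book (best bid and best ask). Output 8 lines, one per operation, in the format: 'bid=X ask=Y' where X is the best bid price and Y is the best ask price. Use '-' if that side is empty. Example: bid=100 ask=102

Answer: bid=- ask=104
bid=97 ask=104
bid=97 ask=104
bid=101 ask=104
bid=101 ask=104
bid=101 ask=104
bid=101 ask=104
bid=101 ask=104

Derivation:
After op 1 [order #1] limit_sell(price=104, qty=5): fills=none; bids=[-] asks=[#1:5@104]
After op 2 [order #2] limit_buy(price=97, qty=5): fills=none; bids=[#2:5@97] asks=[#1:5@104]
After op 3 [order #3] limit_sell(price=105, qty=7): fills=none; bids=[#2:5@97] asks=[#1:5@104 #3:7@105]
After op 4 [order #4] limit_buy(price=101, qty=5): fills=none; bids=[#4:5@101 #2:5@97] asks=[#1:5@104 #3:7@105]
After op 5 [order #5] limit_buy(price=96, qty=5): fills=none; bids=[#4:5@101 #2:5@97 #5:5@96] asks=[#1:5@104 #3:7@105]
After op 6 [order #6] limit_sell(price=105, qty=3): fills=none; bids=[#4:5@101 #2:5@97 #5:5@96] asks=[#1:5@104 #3:7@105 #6:3@105]
After op 7 cancel(order #5): fills=none; bids=[#4:5@101 #2:5@97] asks=[#1:5@104 #3:7@105 #6:3@105]
After op 8 [order #7] market_buy(qty=3): fills=#7x#1:3@104; bids=[#4:5@101 #2:5@97] asks=[#1:2@104 #3:7@105 #6:3@105]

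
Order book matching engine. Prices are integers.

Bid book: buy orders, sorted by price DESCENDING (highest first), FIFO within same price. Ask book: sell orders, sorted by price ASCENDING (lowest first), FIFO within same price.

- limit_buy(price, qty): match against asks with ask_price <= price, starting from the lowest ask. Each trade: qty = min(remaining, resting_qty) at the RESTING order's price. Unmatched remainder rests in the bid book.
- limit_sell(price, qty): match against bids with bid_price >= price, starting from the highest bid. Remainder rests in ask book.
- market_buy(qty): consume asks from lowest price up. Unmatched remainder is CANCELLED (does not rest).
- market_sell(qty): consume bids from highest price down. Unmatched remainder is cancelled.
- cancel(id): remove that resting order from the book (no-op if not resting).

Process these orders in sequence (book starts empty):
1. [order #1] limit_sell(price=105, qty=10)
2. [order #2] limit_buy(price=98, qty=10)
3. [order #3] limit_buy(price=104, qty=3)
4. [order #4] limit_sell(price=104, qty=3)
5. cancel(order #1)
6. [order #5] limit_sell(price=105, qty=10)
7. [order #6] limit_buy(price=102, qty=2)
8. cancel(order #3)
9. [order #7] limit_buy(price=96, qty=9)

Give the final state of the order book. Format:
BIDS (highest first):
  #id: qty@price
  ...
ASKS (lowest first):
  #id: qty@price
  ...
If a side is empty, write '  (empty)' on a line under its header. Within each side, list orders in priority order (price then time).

Answer: BIDS (highest first):
  #6: 2@102
  #2: 10@98
  #7: 9@96
ASKS (lowest first):
  #5: 10@105

Derivation:
After op 1 [order #1] limit_sell(price=105, qty=10): fills=none; bids=[-] asks=[#1:10@105]
After op 2 [order #2] limit_buy(price=98, qty=10): fills=none; bids=[#2:10@98] asks=[#1:10@105]
After op 3 [order #3] limit_buy(price=104, qty=3): fills=none; bids=[#3:3@104 #2:10@98] asks=[#1:10@105]
After op 4 [order #4] limit_sell(price=104, qty=3): fills=#3x#4:3@104; bids=[#2:10@98] asks=[#1:10@105]
After op 5 cancel(order #1): fills=none; bids=[#2:10@98] asks=[-]
After op 6 [order #5] limit_sell(price=105, qty=10): fills=none; bids=[#2:10@98] asks=[#5:10@105]
After op 7 [order #6] limit_buy(price=102, qty=2): fills=none; bids=[#6:2@102 #2:10@98] asks=[#5:10@105]
After op 8 cancel(order #3): fills=none; bids=[#6:2@102 #2:10@98] asks=[#5:10@105]
After op 9 [order #7] limit_buy(price=96, qty=9): fills=none; bids=[#6:2@102 #2:10@98 #7:9@96] asks=[#5:10@105]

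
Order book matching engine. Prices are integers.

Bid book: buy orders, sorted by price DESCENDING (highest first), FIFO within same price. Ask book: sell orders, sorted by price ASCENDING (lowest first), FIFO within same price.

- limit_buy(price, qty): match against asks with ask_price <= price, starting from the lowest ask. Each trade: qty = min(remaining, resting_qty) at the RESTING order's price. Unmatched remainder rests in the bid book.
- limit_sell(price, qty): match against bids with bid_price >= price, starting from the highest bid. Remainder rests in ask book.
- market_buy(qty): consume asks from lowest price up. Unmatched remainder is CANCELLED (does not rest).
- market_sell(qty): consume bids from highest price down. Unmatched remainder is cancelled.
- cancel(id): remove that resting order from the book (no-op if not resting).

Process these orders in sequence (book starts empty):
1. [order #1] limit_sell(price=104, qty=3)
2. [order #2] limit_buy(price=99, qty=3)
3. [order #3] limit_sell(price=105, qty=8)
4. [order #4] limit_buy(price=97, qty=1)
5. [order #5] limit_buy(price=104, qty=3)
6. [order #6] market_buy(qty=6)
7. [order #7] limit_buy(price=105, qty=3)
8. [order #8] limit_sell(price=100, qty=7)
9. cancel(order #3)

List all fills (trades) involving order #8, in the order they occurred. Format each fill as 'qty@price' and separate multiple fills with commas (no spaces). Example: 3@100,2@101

After op 1 [order #1] limit_sell(price=104, qty=3): fills=none; bids=[-] asks=[#1:3@104]
After op 2 [order #2] limit_buy(price=99, qty=3): fills=none; bids=[#2:3@99] asks=[#1:3@104]
After op 3 [order #3] limit_sell(price=105, qty=8): fills=none; bids=[#2:3@99] asks=[#1:3@104 #3:8@105]
After op 4 [order #4] limit_buy(price=97, qty=1): fills=none; bids=[#2:3@99 #4:1@97] asks=[#1:3@104 #3:8@105]
After op 5 [order #5] limit_buy(price=104, qty=3): fills=#5x#1:3@104; bids=[#2:3@99 #4:1@97] asks=[#3:8@105]
After op 6 [order #6] market_buy(qty=6): fills=#6x#3:6@105; bids=[#2:3@99 #4:1@97] asks=[#3:2@105]
After op 7 [order #7] limit_buy(price=105, qty=3): fills=#7x#3:2@105; bids=[#7:1@105 #2:3@99 #4:1@97] asks=[-]
After op 8 [order #8] limit_sell(price=100, qty=7): fills=#7x#8:1@105; bids=[#2:3@99 #4:1@97] asks=[#8:6@100]
After op 9 cancel(order #3): fills=none; bids=[#2:3@99 #4:1@97] asks=[#8:6@100]

Answer: 1@105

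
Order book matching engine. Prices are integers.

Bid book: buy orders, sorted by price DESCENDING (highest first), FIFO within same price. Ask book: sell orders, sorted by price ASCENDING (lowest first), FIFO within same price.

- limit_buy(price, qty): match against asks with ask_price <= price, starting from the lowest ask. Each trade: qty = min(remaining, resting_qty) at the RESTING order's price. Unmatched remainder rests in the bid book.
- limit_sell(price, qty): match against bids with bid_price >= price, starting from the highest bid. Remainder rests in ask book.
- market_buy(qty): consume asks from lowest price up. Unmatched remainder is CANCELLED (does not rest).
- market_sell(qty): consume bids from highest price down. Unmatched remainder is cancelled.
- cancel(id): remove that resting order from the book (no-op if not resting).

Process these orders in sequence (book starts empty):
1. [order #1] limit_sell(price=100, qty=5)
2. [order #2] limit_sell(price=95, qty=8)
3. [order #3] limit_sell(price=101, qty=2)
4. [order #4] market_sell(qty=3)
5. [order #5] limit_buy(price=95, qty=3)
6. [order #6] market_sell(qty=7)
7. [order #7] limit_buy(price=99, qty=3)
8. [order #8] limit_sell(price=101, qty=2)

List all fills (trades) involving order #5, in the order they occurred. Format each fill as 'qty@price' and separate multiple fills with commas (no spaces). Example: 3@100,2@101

After op 1 [order #1] limit_sell(price=100, qty=5): fills=none; bids=[-] asks=[#1:5@100]
After op 2 [order #2] limit_sell(price=95, qty=8): fills=none; bids=[-] asks=[#2:8@95 #1:5@100]
After op 3 [order #3] limit_sell(price=101, qty=2): fills=none; bids=[-] asks=[#2:8@95 #1:5@100 #3:2@101]
After op 4 [order #4] market_sell(qty=3): fills=none; bids=[-] asks=[#2:8@95 #1:5@100 #3:2@101]
After op 5 [order #5] limit_buy(price=95, qty=3): fills=#5x#2:3@95; bids=[-] asks=[#2:5@95 #1:5@100 #3:2@101]
After op 6 [order #6] market_sell(qty=7): fills=none; bids=[-] asks=[#2:5@95 #1:5@100 #3:2@101]
After op 7 [order #7] limit_buy(price=99, qty=3): fills=#7x#2:3@95; bids=[-] asks=[#2:2@95 #1:5@100 #3:2@101]
After op 8 [order #8] limit_sell(price=101, qty=2): fills=none; bids=[-] asks=[#2:2@95 #1:5@100 #3:2@101 #8:2@101]

Answer: 3@95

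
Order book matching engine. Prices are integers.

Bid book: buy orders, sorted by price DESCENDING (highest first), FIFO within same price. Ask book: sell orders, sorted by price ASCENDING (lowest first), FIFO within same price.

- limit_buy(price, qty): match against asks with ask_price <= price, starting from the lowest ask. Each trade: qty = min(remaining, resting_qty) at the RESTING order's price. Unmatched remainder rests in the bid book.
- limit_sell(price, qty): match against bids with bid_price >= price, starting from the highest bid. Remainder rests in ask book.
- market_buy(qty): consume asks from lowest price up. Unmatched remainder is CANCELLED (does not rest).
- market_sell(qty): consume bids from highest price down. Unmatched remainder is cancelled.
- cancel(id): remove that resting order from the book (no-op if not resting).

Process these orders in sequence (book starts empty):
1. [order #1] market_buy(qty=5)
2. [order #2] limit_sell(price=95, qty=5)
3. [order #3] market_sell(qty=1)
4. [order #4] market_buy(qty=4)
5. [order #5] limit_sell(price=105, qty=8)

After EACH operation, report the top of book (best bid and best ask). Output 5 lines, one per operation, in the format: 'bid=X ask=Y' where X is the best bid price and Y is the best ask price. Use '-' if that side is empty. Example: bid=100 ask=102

After op 1 [order #1] market_buy(qty=5): fills=none; bids=[-] asks=[-]
After op 2 [order #2] limit_sell(price=95, qty=5): fills=none; bids=[-] asks=[#2:5@95]
After op 3 [order #3] market_sell(qty=1): fills=none; bids=[-] asks=[#2:5@95]
After op 4 [order #4] market_buy(qty=4): fills=#4x#2:4@95; bids=[-] asks=[#2:1@95]
After op 5 [order #5] limit_sell(price=105, qty=8): fills=none; bids=[-] asks=[#2:1@95 #5:8@105]

Answer: bid=- ask=-
bid=- ask=95
bid=- ask=95
bid=- ask=95
bid=- ask=95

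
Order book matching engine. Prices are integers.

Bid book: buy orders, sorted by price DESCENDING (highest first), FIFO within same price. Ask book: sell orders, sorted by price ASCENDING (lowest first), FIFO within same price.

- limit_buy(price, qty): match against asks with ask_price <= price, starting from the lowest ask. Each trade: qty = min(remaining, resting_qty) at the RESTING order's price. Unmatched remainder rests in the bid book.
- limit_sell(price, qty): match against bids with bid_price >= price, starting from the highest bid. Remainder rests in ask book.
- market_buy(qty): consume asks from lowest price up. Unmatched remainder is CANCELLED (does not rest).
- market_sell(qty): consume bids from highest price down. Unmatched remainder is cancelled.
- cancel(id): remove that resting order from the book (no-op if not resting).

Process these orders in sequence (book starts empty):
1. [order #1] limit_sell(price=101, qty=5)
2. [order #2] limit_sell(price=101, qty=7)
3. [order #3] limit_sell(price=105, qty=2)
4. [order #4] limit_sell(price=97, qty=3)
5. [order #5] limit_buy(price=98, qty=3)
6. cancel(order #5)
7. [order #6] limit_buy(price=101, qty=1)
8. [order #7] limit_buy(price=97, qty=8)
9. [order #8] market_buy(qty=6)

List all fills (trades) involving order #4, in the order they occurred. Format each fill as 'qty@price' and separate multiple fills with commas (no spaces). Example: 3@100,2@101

Answer: 3@97

Derivation:
After op 1 [order #1] limit_sell(price=101, qty=5): fills=none; bids=[-] asks=[#1:5@101]
After op 2 [order #2] limit_sell(price=101, qty=7): fills=none; bids=[-] asks=[#1:5@101 #2:7@101]
After op 3 [order #3] limit_sell(price=105, qty=2): fills=none; bids=[-] asks=[#1:5@101 #2:7@101 #3:2@105]
After op 4 [order #4] limit_sell(price=97, qty=3): fills=none; bids=[-] asks=[#4:3@97 #1:5@101 #2:7@101 #3:2@105]
After op 5 [order #5] limit_buy(price=98, qty=3): fills=#5x#4:3@97; bids=[-] asks=[#1:5@101 #2:7@101 #3:2@105]
After op 6 cancel(order #5): fills=none; bids=[-] asks=[#1:5@101 #2:7@101 #3:2@105]
After op 7 [order #6] limit_buy(price=101, qty=1): fills=#6x#1:1@101; bids=[-] asks=[#1:4@101 #2:7@101 #3:2@105]
After op 8 [order #7] limit_buy(price=97, qty=8): fills=none; bids=[#7:8@97] asks=[#1:4@101 #2:7@101 #3:2@105]
After op 9 [order #8] market_buy(qty=6): fills=#8x#1:4@101 #8x#2:2@101; bids=[#7:8@97] asks=[#2:5@101 #3:2@105]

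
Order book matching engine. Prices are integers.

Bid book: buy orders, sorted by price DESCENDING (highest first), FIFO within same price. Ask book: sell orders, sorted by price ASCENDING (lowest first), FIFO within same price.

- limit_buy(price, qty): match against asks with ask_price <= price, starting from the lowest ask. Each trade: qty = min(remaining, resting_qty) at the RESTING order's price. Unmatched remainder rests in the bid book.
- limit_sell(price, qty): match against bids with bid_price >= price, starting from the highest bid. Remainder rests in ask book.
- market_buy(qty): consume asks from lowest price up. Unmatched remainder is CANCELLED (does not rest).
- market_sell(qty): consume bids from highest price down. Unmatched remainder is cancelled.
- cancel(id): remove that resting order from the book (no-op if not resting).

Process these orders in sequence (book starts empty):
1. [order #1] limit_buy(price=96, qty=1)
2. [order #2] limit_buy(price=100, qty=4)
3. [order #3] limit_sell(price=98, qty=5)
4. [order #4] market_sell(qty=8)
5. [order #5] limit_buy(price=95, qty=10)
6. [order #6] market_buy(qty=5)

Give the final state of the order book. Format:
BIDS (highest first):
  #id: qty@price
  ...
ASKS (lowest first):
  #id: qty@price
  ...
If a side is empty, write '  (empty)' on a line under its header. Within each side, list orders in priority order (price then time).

Answer: BIDS (highest first):
  #5: 10@95
ASKS (lowest first):
  (empty)

Derivation:
After op 1 [order #1] limit_buy(price=96, qty=1): fills=none; bids=[#1:1@96] asks=[-]
After op 2 [order #2] limit_buy(price=100, qty=4): fills=none; bids=[#2:4@100 #1:1@96] asks=[-]
After op 3 [order #3] limit_sell(price=98, qty=5): fills=#2x#3:4@100; bids=[#1:1@96] asks=[#3:1@98]
After op 4 [order #4] market_sell(qty=8): fills=#1x#4:1@96; bids=[-] asks=[#3:1@98]
After op 5 [order #5] limit_buy(price=95, qty=10): fills=none; bids=[#5:10@95] asks=[#3:1@98]
After op 6 [order #6] market_buy(qty=5): fills=#6x#3:1@98; bids=[#5:10@95] asks=[-]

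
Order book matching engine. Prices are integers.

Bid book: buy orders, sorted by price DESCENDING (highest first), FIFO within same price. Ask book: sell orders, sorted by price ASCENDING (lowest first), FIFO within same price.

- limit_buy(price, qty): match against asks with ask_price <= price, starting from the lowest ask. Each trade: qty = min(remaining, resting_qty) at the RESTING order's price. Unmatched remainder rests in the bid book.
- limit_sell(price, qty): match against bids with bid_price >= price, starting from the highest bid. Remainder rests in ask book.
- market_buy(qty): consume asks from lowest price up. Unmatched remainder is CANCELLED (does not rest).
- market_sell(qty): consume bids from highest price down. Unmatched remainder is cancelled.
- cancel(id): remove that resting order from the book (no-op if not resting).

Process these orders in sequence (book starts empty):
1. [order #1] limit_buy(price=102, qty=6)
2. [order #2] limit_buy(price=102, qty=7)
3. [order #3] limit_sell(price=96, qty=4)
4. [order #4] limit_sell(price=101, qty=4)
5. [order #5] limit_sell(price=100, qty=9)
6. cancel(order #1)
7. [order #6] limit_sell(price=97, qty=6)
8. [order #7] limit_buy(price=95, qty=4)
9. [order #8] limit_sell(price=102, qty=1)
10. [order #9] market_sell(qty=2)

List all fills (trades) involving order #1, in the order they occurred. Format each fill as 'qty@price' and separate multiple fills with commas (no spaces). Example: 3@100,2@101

Answer: 4@102,2@102

Derivation:
After op 1 [order #1] limit_buy(price=102, qty=6): fills=none; bids=[#1:6@102] asks=[-]
After op 2 [order #2] limit_buy(price=102, qty=7): fills=none; bids=[#1:6@102 #2:7@102] asks=[-]
After op 3 [order #3] limit_sell(price=96, qty=4): fills=#1x#3:4@102; bids=[#1:2@102 #2:7@102] asks=[-]
After op 4 [order #4] limit_sell(price=101, qty=4): fills=#1x#4:2@102 #2x#4:2@102; bids=[#2:5@102] asks=[-]
After op 5 [order #5] limit_sell(price=100, qty=9): fills=#2x#5:5@102; bids=[-] asks=[#5:4@100]
After op 6 cancel(order #1): fills=none; bids=[-] asks=[#5:4@100]
After op 7 [order #6] limit_sell(price=97, qty=6): fills=none; bids=[-] asks=[#6:6@97 #5:4@100]
After op 8 [order #7] limit_buy(price=95, qty=4): fills=none; bids=[#7:4@95] asks=[#6:6@97 #5:4@100]
After op 9 [order #8] limit_sell(price=102, qty=1): fills=none; bids=[#7:4@95] asks=[#6:6@97 #5:4@100 #8:1@102]
After op 10 [order #9] market_sell(qty=2): fills=#7x#9:2@95; bids=[#7:2@95] asks=[#6:6@97 #5:4@100 #8:1@102]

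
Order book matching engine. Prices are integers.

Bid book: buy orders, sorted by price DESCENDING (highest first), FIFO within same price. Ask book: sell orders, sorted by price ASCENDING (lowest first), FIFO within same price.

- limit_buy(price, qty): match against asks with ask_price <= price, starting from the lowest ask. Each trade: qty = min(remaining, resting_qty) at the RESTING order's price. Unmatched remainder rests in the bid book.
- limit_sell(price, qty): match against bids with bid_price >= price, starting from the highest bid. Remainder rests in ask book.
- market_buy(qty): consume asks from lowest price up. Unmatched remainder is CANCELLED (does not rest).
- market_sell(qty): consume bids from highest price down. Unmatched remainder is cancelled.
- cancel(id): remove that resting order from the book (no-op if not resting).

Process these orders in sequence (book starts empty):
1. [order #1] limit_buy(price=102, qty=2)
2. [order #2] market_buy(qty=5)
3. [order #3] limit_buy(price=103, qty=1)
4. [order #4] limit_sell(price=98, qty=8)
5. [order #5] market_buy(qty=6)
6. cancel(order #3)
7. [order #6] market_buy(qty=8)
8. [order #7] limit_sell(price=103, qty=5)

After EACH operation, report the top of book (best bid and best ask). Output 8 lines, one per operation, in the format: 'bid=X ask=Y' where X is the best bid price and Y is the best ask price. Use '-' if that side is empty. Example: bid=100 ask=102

After op 1 [order #1] limit_buy(price=102, qty=2): fills=none; bids=[#1:2@102] asks=[-]
After op 2 [order #2] market_buy(qty=5): fills=none; bids=[#1:2@102] asks=[-]
After op 3 [order #3] limit_buy(price=103, qty=1): fills=none; bids=[#3:1@103 #1:2@102] asks=[-]
After op 4 [order #4] limit_sell(price=98, qty=8): fills=#3x#4:1@103 #1x#4:2@102; bids=[-] asks=[#4:5@98]
After op 5 [order #5] market_buy(qty=6): fills=#5x#4:5@98; bids=[-] asks=[-]
After op 6 cancel(order #3): fills=none; bids=[-] asks=[-]
After op 7 [order #6] market_buy(qty=8): fills=none; bids=[-] asks=[-]
After op 8 [order #7] limit_sell(price=103, qty=5): fills=none; bids=[-] asks=[#7:5@103]

Answer: bid=102 ask=-
bid=102 ask=-
bid=103 ask=-
bid=- ask=98
bid=- ask=-
bid=- ask=-
bid=- ask=-
bid=- ask=103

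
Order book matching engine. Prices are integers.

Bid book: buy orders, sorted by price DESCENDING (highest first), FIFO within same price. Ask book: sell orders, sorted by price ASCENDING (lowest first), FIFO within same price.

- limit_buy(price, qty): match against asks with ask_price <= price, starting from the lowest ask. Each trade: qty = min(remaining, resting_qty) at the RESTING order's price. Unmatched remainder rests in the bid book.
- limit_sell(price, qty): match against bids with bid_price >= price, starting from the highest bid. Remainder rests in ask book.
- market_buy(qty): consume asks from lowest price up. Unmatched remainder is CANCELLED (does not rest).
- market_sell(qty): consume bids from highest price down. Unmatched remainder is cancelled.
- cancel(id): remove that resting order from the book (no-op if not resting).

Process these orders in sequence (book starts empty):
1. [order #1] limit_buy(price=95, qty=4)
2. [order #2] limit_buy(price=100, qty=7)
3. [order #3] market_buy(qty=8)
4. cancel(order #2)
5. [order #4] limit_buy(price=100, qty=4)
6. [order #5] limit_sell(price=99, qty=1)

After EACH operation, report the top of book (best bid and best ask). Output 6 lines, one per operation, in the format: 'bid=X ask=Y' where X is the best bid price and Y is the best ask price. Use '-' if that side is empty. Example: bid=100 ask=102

After op 1 [order #1] limit_buy(price=95, qty=4): fills=none; bids=[#1:4@95] asks=[-]
After op 2 [order #2] limit_buy(price=100, qty=7): fills=none; bids=[#2:7@100 #1:4@95] asks=[-]
After op 3 [order #3] market_buy(qty=8): fills=none; bids=[#2:7@100 #1:4@95] asks=[-]
After op 4 cancel(order #2): fills=none; bids=[#1:4@95] asks=[-]
After op 5 [order #4] limit_buy(price=100, qty=4): fills=none; bids=[#4:4@100 #1:4@95] asks=[-]
After op 6 [order #5] limit_sell(price=99, qty=1): fills=#4x#5:1@100; bids=[#4:3@100 #1:4@95] asks=[-]

Answer: bid=95 ask=-
bid=100 ask=-
bid=100 ask=-
bid=95 ask=-
bid=100 ask=-
bid=100 ask=-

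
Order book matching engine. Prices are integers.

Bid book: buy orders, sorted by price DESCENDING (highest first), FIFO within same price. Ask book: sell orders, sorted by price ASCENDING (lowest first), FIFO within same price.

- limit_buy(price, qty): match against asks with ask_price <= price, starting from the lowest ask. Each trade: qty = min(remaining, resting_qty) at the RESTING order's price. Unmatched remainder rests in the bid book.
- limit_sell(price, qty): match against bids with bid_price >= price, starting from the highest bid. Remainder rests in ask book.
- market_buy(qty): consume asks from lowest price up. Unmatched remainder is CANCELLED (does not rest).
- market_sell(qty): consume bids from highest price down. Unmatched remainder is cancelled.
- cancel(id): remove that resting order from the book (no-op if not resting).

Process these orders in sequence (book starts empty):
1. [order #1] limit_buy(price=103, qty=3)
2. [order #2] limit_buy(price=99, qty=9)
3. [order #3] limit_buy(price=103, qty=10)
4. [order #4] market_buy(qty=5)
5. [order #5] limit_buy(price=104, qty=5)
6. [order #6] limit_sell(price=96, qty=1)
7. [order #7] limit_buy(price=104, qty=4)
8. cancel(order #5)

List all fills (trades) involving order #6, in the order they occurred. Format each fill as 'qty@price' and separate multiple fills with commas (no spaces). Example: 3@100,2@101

After op 1 [order #1] limit_buy(price=103, qty=3): fills=none; bids=[#1:3@103] asks=[-]
After op 2 [order #2] limit_buy(price=99, qty=9): fills=none; bids=[#1:3@103 #2:9@99] asks=[-]
After op 3 [order #3] limit_buy(price=103, qty=10): fills=none; bids=[#1:3@103 #3:10@103 #2:9@99] asks=[-]
After op 4 [order #4] market_buy(qty=5): fills=none; bids=[#1:3@103 #3:10@103 #2:9@99] asks=[-]
After op 5 [order #5] limit_buy(price=104, qty=5): fills=none; bids=[#5:5@104 #1:3@103 #3:10@103 #2:9@99] asks=[-]
After op 6 [order #6] limit_sell(price=96, qty=1): fills=#5x#6:1@104; bids=[#5:4@104 #1:3@103 #3:10@103 #2:9@99] asks=[-]
After op 7 [order #7] limit_buy(price=104, qty=4): fills=none; bids=[#5:4@104 #7:4@104 #1:3@103 #3:10@103 #2:9@99] asks=[-]
After op 8 cancel(order #5): fills=none; bids=[#7:4@104 #1:3@103 #3:10@103 #2:9@99] asks=[-]

Answer: 1@104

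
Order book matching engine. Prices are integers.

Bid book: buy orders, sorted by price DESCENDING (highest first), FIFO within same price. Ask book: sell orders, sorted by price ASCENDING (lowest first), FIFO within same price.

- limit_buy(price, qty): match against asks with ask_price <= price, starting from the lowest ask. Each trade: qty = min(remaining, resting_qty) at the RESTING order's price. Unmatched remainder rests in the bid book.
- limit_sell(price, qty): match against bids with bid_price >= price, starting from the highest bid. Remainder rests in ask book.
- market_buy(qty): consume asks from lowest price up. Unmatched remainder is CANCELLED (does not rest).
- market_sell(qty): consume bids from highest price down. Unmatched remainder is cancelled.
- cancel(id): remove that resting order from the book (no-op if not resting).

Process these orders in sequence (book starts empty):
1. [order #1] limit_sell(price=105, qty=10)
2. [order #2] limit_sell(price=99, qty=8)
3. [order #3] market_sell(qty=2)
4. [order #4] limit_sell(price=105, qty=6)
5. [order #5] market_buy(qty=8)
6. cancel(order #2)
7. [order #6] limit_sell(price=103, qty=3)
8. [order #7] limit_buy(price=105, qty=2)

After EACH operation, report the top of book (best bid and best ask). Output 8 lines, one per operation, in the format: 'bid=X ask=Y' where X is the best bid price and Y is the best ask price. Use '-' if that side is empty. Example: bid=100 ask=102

Answer: bid=- ask=105
bid=- ask=99
bid=- ask=99
bid=- ask=99
bid=- ask=105
bid=- ask=105
bid=- ask=103
bid=- ask=103

Derivation:
After op 1 [order #1] limit_sell(price=105, qty=10): fills=none; bids=[-] asks=[#1:10@105]
After op 2 [order #2] limit_sell(price=99, qty=8): fills=none; bids=[-] asks=[#2:8@99 #1:10@105]
After op 3 [order #3] market_sell(qty=2): fills=none; bids=[-] asks=[#2:8@99 #1:10@105]
After op 4 [order #4] limit_sell(price=105, qty=6): fills=none; bids=[-] asks=[#2:8@99 #1:10@105 #4:6@105]
After op 5 [order #5] market_buy(qty=8): fills=#5x#2:8@99; bids=[-] asks=[#1:10@105 #4:6@105]
After op 6 cancel(order #2): fills=none; bids=[-] asks=[#1:10@105 #4:6@105]
After op 7 [order #6] limit_sell(price=103, qty=3): fills=none; bids=[-] asks=[#6:3@103 #1:10@105 #4:6@105]
After op 8 [order #7] limit_buy(price=105, qty=2): fills=#7x#6:2@103; bids=[-] asks=[#6:1@103 #1:10@105 #4:6@105]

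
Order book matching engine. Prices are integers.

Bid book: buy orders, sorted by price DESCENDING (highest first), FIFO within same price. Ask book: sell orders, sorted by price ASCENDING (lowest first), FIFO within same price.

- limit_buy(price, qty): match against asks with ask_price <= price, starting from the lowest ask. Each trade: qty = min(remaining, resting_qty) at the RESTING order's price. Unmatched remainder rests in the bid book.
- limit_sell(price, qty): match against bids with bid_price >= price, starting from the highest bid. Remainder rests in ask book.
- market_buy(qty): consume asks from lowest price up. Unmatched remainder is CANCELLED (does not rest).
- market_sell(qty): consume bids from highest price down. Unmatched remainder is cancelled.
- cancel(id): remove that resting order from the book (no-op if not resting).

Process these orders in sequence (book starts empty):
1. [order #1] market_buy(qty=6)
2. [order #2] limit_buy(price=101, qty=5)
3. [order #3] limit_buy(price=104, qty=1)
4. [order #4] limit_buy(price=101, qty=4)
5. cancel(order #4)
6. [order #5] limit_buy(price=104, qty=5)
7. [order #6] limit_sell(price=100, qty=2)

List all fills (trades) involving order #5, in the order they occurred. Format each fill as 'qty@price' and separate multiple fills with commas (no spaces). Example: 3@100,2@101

After op 1 [order #1] market_buy(qty=6): fills=none; bids=[-] asks=[-]
After op 2 [order #2] limit_buy(price=101, qty=5): fills=none; bids=[#2:5@101] asks=[-]
After op 3 [order #3] limit_buy(price=104, qty=1): fills=none; bids=[#3:1@104 #2:5@101] asks=[-]
After op 4 [order #4] limit_buy(price=101, qty=4): fills=none; bids=[#3:1@104 #2:5@101 #4:4@101] asks=[-]
After op 5 cancel(order #4): fills=none; bids=[#3:1@104 #2:5@101] asks=[-]
After op 6 [order #5] limit_buy(price=104, qty=5): fills=none; bids=[#3:1@104 #5:5@104 #2:5@101] asks=[-]
After op 7 [order #6] limit_sell(price=100, qty=2): fills=#3x#6:1@104 #5x#6:1@104; bids=[#5:4@104 #2:5@101] asks=[-]

Answer: 1@104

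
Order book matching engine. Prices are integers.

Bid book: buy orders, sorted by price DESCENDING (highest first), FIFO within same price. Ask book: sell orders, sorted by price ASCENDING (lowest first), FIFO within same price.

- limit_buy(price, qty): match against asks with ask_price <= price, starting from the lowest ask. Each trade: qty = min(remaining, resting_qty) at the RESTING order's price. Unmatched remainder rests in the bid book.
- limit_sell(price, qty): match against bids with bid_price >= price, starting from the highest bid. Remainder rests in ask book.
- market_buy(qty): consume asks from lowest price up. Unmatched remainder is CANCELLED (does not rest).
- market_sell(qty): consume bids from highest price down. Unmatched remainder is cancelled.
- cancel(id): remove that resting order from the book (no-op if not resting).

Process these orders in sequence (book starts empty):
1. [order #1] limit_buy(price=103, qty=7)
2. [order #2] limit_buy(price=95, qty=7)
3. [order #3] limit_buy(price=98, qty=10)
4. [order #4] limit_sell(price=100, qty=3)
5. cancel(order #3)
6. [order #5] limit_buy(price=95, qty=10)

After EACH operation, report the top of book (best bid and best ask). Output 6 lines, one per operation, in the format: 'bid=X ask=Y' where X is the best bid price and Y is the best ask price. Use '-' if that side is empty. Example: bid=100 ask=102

Answer: bid=103 ask=-
bid=103 ask=-
bid=103 ask=-
bid=103 ask=-
bid=103 ask=-
bid=103 ask=-

Derivation:
After op 1 [order #1] limit_buy(price=103, qty=7): fills=none; bids=[#1:7@103] asks=[-]
After op 2 [order #2] limit_buy(price=95, qty=7): fills=none; bids=[#1:7@103 #2:7@95] asks=[-]
After op 3 [order #3] limit_buy(price=98, qty=10): fills=none; bids=[#1:7@103 #3:10@98 #2:7@95] asks=[-]
After op 4 [order #4] limit_sell(price=100, qty=3): fills=#1x#4:3@103; bids=[#1:4@103 #3:10@98 #2:7@95] asks=[-]
After op 5 cancel(order #3): fills=none; bids=[#1:4@103 #2:7@95] asks=[-]
After op 6 [order #5] limit_buy(price=95, qty=10): fills=none; bids=[#1:4@103 #2:7@95 #5:10@95] asks=[-]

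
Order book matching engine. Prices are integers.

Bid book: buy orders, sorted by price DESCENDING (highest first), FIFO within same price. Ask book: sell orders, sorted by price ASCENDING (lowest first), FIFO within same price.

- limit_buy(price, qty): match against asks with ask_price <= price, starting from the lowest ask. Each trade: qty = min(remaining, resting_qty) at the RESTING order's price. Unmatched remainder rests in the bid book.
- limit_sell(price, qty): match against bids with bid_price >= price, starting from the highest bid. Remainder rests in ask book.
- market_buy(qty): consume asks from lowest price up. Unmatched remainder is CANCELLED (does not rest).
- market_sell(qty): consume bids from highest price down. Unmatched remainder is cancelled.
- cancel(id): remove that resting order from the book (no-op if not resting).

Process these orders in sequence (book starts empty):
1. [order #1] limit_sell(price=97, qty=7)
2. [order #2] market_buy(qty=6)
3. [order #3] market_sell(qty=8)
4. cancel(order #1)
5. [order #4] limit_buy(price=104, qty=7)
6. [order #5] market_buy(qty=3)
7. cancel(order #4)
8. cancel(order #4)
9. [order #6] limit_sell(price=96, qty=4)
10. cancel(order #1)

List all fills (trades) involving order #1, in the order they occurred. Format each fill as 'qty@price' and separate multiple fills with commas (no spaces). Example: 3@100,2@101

Answer: 6@97

Derivation:
After op 1 [order #1] limit_sell(price=97, qty=7): fills=none; bids=[-] asks=[#1:7@97]
After op 2 [order #2] market_buy(qty=6): fills=#2x#1:6@97; bids=[-] asks=[#1:1@97]
After op 3 [order #3] market_sell(qty=8): fills=none; bids=[-] asks=[#1:1@97]
After op 4 cancel(order #1): fills=none; bids=[-] asks=[-]
After op 5 [order #4] limit_buy(price=104, qty=7): fills=none; bids=[#4:7@104] asks=[-]
After op 6 [order #5] market_buy(qty=3): fills=none; bids=[#4:7@104] asks=[-]
After op 7 cancel(order #4): fills=none; bids=[-] asks=[-]
After op 8 cancel(order #4): fills=none; bids=[-] asks=[-]
After op 9 [order #6] limit_sell(price=96, qty=4): fills=none; bids=[-] asks=[#6:4@96]
After op 10 cancel(order #1): fills=none; bids=[-] asks=[#6:4@96]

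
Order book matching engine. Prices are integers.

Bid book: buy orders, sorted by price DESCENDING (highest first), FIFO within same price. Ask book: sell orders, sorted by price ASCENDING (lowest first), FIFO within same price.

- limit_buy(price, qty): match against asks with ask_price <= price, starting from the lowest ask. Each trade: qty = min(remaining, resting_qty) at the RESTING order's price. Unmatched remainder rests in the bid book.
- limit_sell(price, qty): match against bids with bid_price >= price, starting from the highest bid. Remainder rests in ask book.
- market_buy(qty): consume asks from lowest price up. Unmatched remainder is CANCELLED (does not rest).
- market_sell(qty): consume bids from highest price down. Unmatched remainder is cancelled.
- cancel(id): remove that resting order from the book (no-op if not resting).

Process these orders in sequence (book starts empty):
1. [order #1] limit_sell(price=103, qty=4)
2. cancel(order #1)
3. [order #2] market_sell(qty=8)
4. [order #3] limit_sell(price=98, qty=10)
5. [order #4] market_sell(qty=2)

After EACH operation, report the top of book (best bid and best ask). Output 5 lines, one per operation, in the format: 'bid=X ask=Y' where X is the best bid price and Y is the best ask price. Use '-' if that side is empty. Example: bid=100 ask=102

Answer: bid=- ask=103
bid=- ask=-
bid=- ask=-
bid=- ask=98
bid=- ask=98

Derivation:
After op 1 [order #1] limit_sell(price=103, qty=4): fills=none; bids=[-] asks=[#1:4@103]
After op 2 cancel(order #1): fills=none; bids=[-] asks=[-]
After op 3 [order #2] market_sell(qty=8): fills=none; bids=[-] asks=[-]
After op 4 [order #3] limit_sell(price=98, qty=10): fills=none; bids=[-] asks=[#3:10@98]
After op 5 [order #4] market_sell(qty=2): fills=none; bids=[-] asks=[#3:10@98]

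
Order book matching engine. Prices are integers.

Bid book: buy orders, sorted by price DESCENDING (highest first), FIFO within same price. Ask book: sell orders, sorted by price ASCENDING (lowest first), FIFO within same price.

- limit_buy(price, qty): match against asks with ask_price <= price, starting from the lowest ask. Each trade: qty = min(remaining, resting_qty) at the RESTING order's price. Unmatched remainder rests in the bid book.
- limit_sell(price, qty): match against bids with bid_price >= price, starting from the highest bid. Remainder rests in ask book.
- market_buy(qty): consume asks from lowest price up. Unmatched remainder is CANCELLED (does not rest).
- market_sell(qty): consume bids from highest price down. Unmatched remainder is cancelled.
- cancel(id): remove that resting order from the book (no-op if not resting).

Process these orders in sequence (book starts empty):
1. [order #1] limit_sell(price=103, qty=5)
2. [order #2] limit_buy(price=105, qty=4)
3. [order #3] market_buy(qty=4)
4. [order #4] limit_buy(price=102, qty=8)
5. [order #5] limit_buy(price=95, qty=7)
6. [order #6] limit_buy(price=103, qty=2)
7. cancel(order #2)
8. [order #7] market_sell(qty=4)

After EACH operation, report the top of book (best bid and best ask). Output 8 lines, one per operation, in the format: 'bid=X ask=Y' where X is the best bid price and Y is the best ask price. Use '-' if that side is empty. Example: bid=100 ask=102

Answer: bid=- ask=103
bid=- ask=103
bid=- ask=-
bid=102 ask=-
bid=102 ask=-
bid=103 ask=-
bid=103 ask=-
bid=102 ask=-

Derivation:
After op 1 [order #1] limit_sell(price=103, qty=5): fills=none; bids=[-] asks=[#1:5@103]
After op 2 [order #2] limit_buy(price=105, qty=4): fills=#2x#1:4@103; bids=[-] asks=[#1:1@103]
After op 3 [order #3] market_buy(qty=4): fills=#3x#1:1@103; bids=[-] asks=[-]
After op 4 [order #4] limit_buy(price=102, qty=8): fills=none; bids=[#4:8@102] asks=[-]
After op 5 [order #5] limit_buy(price=95, qty=7): fills=none; bids=[#4:8@102 #5:7@95] asks=[-]
After op 6 [order #6] limit_buy(price=103, qty=2): fills=none; bids=[#6:2@103 #4:8@102 #5:7@95] asks=[-]
After op 7 cancel(order #2): fills=none; bids=[#6:2@103 #4:8@102 #5:7@95] asks=[-]
After op 8 [order #7] market_sell(qty=4): fills=#6x#7:2@103 #4x#7:2@102; bids=[#4:6@102 #5:7@95] asks=[-]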